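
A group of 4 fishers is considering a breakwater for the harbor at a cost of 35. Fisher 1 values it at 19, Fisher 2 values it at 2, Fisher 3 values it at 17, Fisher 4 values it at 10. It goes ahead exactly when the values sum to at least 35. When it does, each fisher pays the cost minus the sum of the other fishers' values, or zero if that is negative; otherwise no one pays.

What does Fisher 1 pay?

6

Total value 48 ≥ cost 35, so the project is built.
The other fishers' values sum to 29.
Cost minus that sum is 35 - 29 = 6.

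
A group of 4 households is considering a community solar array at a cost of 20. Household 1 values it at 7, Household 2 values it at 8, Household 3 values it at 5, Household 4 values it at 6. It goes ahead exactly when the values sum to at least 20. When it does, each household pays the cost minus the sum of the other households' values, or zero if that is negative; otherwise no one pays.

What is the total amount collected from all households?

Total value 26 ≥ cost 20, so it is built.
Household 1: others sum to 19; max(0, 20 - 19) = 1.
Household 2: others sum to 18; max(0, 20 - 18) = 2.
Household 3: others sum to 21; max(0, 20 - 21) = 0.
Household 4: others sum to 20; max(0, 20 - 20) = 0.
Total collected = 1 + 2 + 0 + 0 = 3.

3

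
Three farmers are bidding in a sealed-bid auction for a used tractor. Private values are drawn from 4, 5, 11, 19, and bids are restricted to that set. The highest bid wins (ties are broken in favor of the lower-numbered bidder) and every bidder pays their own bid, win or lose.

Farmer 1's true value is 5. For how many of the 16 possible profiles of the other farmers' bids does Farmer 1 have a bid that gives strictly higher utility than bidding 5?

Others bid (4, 4): truth gives 0; bid 4 gives 1 > 0. Violating.
Others bid (4, 11): truth gives -5; bid 4 gives -4 > -5. Violating.
Others bid (4, 19): truth gives -5; bid 4 gives -4 > -5. Violating.
Others bid (5, 11): truth gives -5; bid 4 gives -4 > -5. Violating.
Others bid (4, 5): truth gives 0; no alternative beats it.
Others bid (5, 4): truth gives 0; no alternative beats it.
(Checking all 16 profiles: 13 have a profitable deviation, 3 do not.)

13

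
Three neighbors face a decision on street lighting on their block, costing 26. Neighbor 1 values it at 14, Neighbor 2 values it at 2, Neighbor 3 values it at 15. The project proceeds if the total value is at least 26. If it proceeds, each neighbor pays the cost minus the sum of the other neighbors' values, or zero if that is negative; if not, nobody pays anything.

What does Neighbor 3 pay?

10

Total value 31 ≥ cost 26, so the project is built.
The other neighbors' values sum to 16.
Cost minus that sum is 26 - 16 = 10.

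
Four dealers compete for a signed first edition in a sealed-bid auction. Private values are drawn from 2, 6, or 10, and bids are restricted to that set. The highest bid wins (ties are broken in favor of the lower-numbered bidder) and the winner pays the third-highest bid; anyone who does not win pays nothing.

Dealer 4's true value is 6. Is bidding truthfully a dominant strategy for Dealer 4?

Consider the case where Dealer 1 bids 2, Dealer 2 bids 2 and Dealer 3 bids 6.
Truthful bid 6: loses, pays 0, utility 0.
Bid 10 instead: wins, pays 2, utility 6 - 2 = 4.
Since 4 > 0, bidding 10 is strictly better here, so truthful bidding is not dominant.

No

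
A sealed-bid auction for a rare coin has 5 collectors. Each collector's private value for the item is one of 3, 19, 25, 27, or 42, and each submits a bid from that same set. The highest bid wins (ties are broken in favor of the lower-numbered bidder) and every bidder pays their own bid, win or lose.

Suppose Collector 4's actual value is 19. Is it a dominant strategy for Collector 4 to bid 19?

No

Consider the case where Collector 1 bids 3, Collector 2 bids 3, Collector 3 bids 3 and Collector 5 bids 25.
Truthful bid 19: loses but pays 19, utility -19.
Bid 3 instead: loses but pays 3, utility -3.
Since -3 > -19, bidding 3 is strictly better here, so truthful bidding is not dominant.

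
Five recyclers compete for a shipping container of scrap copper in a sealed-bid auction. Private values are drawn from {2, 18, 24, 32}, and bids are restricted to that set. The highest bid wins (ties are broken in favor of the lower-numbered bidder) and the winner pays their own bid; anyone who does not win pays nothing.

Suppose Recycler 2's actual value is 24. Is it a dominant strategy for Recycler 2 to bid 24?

Consider the case where Recycler 1 bids 2, Recycler 3 bids 2, Recycler 4 bids 2 and Recycler 5 bids 2.
Truthful bid 24: wins, pays 24, utility 24 - 24 = 0.
Bid 18 instead: wins, pays 18, utility 24 - 18 = 6.
Since 6 > 0, bidding 18 is strictly better here, so truthful bidding is not dominant.

No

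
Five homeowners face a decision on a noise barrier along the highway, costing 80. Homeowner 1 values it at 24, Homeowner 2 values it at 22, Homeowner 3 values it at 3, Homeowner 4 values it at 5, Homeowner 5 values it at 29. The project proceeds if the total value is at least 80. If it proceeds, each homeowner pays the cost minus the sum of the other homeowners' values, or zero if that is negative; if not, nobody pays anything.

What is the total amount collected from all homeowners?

68

Total value 83 ≥ cost 80, so it is built.
Homeowner 1: others sum to 59; max(0, 80 - 59) = 21.
Homeowner 2: others sum to 61; max(0, 80 - 61) = 19.
Homeowner 3: others sum to 80; max(0, 80 - 80) = 0.
Homeowner 4: others sum to 78; max(0, 80 - 78) = 2.
Homeowner 5: others sum to 54; max(0, 80 - 54) = 26.
Total collected = 21 + 19 + 0 + 2 + 26 = 68.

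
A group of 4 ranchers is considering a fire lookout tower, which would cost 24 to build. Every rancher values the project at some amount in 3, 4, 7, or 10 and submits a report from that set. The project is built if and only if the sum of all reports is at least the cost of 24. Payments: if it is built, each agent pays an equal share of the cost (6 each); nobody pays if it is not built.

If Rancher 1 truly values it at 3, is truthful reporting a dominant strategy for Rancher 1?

Yes

Check each profile of the others' reports and compare truth against every alternative report.
Others report (3, 7, 10): truth gives 0, best alternative gives -3.
Others report (3, 10, 7): truth gives 0, best alternative gives -3.
Others report (7, 3, 10): truth gives 0, best alternative gives -3.
Others report (7, 10, 3): truth gives 0, best alternative gives -3.
Others report (10, 3, 7): truth gives 0, best alternative gives -3.
Others report (10, 7, 3): truth gives 0, best alternative gives -3.
(Remaining 58 profiles checked similarly; truth is weakly best in each.)
In every case the truthful report is at least as good as any alternative, so it is a dominant strategy.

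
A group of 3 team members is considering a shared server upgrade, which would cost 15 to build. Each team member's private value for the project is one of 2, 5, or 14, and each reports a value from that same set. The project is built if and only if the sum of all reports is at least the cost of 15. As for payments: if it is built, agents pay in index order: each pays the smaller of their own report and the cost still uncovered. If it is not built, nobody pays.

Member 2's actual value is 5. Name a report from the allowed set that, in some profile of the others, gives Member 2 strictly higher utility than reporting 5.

Suppose Member 1 reports 2 and Member 3 reports 14.
Report 5: project built, pays 5, utility 5 - 5 = 0.
Report 2: project built, pays 2, utility 5 - 2 = 3.
So reporting 2 beats truth here (3 > 0).

2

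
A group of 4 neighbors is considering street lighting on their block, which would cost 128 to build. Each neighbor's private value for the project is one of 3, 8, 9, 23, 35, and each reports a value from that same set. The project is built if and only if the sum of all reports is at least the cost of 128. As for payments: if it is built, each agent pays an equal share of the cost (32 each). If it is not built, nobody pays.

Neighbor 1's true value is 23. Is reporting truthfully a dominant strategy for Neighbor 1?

Consider the case where Neighbor 2 reports 35, Neighbor 3 reports 35 and Neighbor 4 reports 35.
Truthful report 23: project built, pays 32, utility 23 - 32 = -9.
Report 3 instead: project not built, utility 0.
Since 0 > -9, reporting 3 is strictly better here, so truthful reporting is not dominant.

No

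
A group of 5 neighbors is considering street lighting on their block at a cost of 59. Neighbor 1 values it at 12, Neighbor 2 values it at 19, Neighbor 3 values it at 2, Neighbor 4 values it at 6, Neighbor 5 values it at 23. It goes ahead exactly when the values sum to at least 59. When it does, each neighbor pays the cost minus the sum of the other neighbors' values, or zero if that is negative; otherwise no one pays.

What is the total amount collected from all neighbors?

Total value 62 ≥ cost 59, so it is built.
Neighbor 1: others sum to 50; max(0, 59 - 50) = 9.
Neighbor 2: others sum to 43; max(0, 59 - 43) = 16.
Neighbor 3: others sum to 60; max(0, 59 - 60) = 0.
Neighbor 4: others sum to 56; max(0, 59 - 56) = 3.
Neighbor 5: others sum to 39; max(0, 59 - 39) = 20.
Total collected = 9 + 16 + 0 + 3 + 20 = 48.

48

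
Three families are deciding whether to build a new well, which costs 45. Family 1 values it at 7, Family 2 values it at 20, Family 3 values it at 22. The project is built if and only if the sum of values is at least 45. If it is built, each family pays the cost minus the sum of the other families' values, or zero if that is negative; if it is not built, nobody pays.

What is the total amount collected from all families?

37

Total value 49 ≥ cost 45, so it is built.
Family 1: others sum to 42; max(0, 45 - 42) = 3.
Family 2: others sum to 29; max(0, 45 - 29) = 16.
Family 3: others sum to 27; max(0, 45 - 27) = 18.
Total collected = 3 + 16 + 18 = 37.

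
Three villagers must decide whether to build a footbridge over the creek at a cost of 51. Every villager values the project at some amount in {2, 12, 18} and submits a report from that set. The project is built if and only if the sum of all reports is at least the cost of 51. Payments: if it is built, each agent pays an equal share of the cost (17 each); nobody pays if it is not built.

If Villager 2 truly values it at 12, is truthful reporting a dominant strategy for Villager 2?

Yes

Check each profile of the others' reports and compare truth against every alternative report.
Others report (2, 2): truth gives 0, best alternative gives 0.
Others report (2, 12): truth gives 0, best alternative gives 0.
Others report (2, 18): truth gives 0, best alternative gives 0.
Others report (12, 2): truth gives 0, best alternative gives 0.
Others report (12, 12): truth gives 0, best alternative gives 0.
Others report (12, 18): truth gives 0, best alternative gives 0.
(Remaining 3 profiles checked similarly; truth is weakly best in each.)
In every case the truthful report is at least as good as any alternative, so it is a dominant strategy.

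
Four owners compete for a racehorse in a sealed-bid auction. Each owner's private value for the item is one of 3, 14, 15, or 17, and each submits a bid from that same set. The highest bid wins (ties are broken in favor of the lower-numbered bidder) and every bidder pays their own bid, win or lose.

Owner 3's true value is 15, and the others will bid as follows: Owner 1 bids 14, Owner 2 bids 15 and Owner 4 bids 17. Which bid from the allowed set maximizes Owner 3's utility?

17

Bid 3: loses but pays 3, utility -3.
Bid 14: loses but pays 14, utility -14.
Bid 15: loses but pays 15, utility -15.
Bid 17: wins, pays 17, utility 15 - 17 = -2.
The best choice is 17 with utility -2.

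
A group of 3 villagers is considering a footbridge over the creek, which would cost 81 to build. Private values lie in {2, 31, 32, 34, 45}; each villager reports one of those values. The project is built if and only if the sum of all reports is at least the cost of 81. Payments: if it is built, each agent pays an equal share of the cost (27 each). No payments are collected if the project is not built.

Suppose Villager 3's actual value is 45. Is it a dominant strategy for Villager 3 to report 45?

Check each profile of the others' reports and compare truth against every alternative report.
Others report (2, 34): truth gives 18, best alternative gives 0.
Others report (34, 2): truth gives 18, best alternative gives 0.
Others report (2, 45): truth gives 18, best alternative gives 18.
Others report (31, 31): truth gives 18, best alternative gives 18.
Others report (31, 32): truth gives 18, best alternative gives 18.
Others report (31, 34): truth gives 18, best alternative gives 18.
(Remaining 19 profiles checked similarly; truth is weakly best in each.)
In every case the truthful report is at least as good as any alternative, so it is a dominant strategy.

Yes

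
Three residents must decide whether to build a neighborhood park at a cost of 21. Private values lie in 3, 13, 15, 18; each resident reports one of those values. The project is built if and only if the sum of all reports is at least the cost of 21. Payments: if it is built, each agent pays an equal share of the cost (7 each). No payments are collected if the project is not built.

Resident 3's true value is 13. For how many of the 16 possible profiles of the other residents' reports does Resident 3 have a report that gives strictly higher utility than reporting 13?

Others report (3, 3): truth gives 0; report 15 gives 6 > 0. Violating.
Others report (3, 13): truth gives 6; no alternative beats it.
Others report (3, 15): truth gives 6; no alternative beats it.
(Checking all 16 profiles: 1 has a profitable deviation, 15 do not.)

1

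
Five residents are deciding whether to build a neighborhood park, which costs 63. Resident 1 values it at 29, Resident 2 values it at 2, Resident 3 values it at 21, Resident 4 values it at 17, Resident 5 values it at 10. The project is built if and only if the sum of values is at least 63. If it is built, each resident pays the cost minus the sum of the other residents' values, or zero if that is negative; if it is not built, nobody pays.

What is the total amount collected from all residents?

Total value 79 ≥ cost 63, so it is built.
Resident 1: others sum to 50; max(0, 63 - 50) = 13.
Resident 2: others sum to 77; max(0, 63 - 77) = 0.
Resident 3: others sum to 58; max(0, 63 - 58) = 5.
Resident 4: others sum to 62; max(0, 63 - 62) = 1.
Resident 5: others sum to 69; max(0, 63 - 69) = 0.
Total collected = 13 + 0 + 5 + 1 + 0 = 19.

19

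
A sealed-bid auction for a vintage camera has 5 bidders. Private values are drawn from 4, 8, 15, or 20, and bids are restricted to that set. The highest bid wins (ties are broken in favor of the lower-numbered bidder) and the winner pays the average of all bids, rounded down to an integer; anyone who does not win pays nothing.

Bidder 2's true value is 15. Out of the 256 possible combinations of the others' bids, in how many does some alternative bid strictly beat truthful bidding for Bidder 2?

Others bid (4, 4, 4, 4): truth gives 9; bid 8 gives 11 > 9. Violating.
Others bid (4, 4, 4, 8): truth gives 8; bid 8 gives 10 > 8. Violating.
Others bid (4, 4, 4, 20): truth gives 0; bid 20 gives 5 > 0. Violating.
Others bid (4, 4, 8, 4): truth gives 8; bid 8 gives 10 > 8. Violating.
Others bid (4, 4, 4, 15): truth gives 7; no alternative beats it.
Others bid (4, 4, 8, 15): truth gives 6; no alternative beats it.
(Checking all 256 profiles: 112 have a profitable deviation, 144 do not.)

112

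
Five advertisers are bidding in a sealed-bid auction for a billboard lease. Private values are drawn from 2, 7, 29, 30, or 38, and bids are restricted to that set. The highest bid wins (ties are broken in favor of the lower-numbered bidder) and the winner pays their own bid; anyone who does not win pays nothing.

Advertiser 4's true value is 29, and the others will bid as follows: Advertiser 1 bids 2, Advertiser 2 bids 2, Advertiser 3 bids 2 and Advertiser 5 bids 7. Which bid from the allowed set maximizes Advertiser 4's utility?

Bid 2: loses, pays 0, utility 0.
Bid 7: wins, pays 7, utility 29 - 7 = 22.
Bid 29: wins, pays 29, utility 29 - 29 = 0.
Bid 30: wins, pays 30, utility 29 - 30 = -1.
Bid 38: wins, pays 38, utility 29 - 38 = -9.
The best choice is 7 with utility 22.

7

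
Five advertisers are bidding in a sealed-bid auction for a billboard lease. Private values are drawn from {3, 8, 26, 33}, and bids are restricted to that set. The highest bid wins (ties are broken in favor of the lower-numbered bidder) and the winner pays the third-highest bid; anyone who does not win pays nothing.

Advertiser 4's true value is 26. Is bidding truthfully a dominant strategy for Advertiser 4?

No

Consider the case where Advertiser 1 bids 3, Advertiser 2 bids 3, Advertiser 3 bids 3 and Advertiser 5 bids 33.
Truthful bid 26: loses, pays 0, utility 0.
Bid 33 instead: wins, pays 3, utility 26 - 3 = 23.
Since 23 > 0, bidding 33 is strictly better here, so truthful bidding is not dominant.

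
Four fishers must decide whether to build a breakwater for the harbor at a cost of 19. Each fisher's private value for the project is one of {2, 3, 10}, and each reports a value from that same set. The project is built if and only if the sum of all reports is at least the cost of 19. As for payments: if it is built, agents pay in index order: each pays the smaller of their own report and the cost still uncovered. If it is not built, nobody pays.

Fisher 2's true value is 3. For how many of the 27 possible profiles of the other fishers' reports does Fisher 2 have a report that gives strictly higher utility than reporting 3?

Others report (2, 10, 10): truth gives 0; report 2 gives 1 > 0. Violating.
Others report (3, 10, 10): truth gives 0; report 2 gives 1 > 0. Violating.
Others report (10, 2, 10): truth gives 0; report 2 gives 1 > 0. Violating.
Others report (10, 3, 10): truth gives 0; report 2 gives 1 > 0. Violating.
Others report (2, 2, 2): truth gives 0; no alternative beats it.
Others report (2, 2, 3): truth gives 0; no alternative beats it.
(Checking all 27 profiles: 7 have a profitable deviation, 20 do not.)

7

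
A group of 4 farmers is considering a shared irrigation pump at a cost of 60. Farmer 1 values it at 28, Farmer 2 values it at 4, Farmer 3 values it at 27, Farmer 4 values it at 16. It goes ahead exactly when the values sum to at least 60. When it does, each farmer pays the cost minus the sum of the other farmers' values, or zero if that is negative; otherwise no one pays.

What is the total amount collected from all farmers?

Total value 75 ≥ cost 60, so it is built.
Farmer 1: others sum to 47; max(0, 60 - 47) = 13.
Farmer 2: others sum to 71; max(0, 60 - 71) = 0.
Farmer 3: others sum to 48; max(0, 60 - 48) = 12.
Farmer 4: others sum to 59; max(0, 60 - 59) = 1.
Total collected = 13 + 0 + 12 + 1 = 26.

26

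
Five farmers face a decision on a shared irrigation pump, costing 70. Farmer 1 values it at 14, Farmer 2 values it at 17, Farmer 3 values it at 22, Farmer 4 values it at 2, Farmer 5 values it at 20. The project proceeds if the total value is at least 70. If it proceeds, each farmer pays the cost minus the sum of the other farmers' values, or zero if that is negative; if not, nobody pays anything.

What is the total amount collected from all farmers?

53

Total value 75 ≥ cost 70, so it is built.
Farmer 1: others sum to 61; max(0, 70 - 61) = 9.
Farmer 2: others sum to 58; max(0, 70 - 58) = 12.
Farmer 3: others sum to 53; max(0, 70 - 53) = 17.
Farmer 4: others sum to 73; max(0, 70 - 73) = 0.
Farmer 5: others sum to 55; max(0, 70 - 55) = 15.
Total collected = 9 + 12 + 17 + 0 + 15 = 53.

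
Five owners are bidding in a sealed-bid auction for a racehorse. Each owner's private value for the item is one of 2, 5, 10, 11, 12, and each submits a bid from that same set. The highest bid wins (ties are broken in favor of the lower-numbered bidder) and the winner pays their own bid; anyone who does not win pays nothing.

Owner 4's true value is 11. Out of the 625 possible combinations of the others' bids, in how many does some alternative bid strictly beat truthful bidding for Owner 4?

24

Others bid (2, 2, 2, 2): truth gives 0; bid 5 gives 6 > 0. Violating.
Others bid (2, 2, 2, 5): truth gives 0; bid 5 gives 6 > 0. Violating.
Others bid (2, 2, 2, 10): truth gives 0; bid 10 gives 1 > 0. Violating.
Others bid (2, 2, 5, 2): truth gives 0; bid 10 gives 1 > 0. Violating.
Others bid (2, 2, 2, 11): truth gives 0; no alternative beats it.
Others bid (2, 2, 2, 12): truth gives 0; no alternative beats it.
(Checking all 625 profiles: 24 have a profitable deviation, 601 do not.)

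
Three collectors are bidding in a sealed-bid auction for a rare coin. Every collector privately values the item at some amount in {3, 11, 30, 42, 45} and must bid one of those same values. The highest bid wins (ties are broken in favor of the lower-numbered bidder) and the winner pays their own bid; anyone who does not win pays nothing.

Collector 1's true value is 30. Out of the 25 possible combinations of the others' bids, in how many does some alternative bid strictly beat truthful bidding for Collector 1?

4

Others bid (3, 3): truth gives 0; bid 3 gives 27 > 0. Violating.
Others bid (3, 11): truth gives 0; bid 11 gives 19 > 0. Violating.
Others bid (11, 3): truth gives 0; bid 11 gives 19 > 0. Violating.
Others bid (11, 11): truth gives 0; bid 11 gives 19 > 0. Violating.
Others bid (3, 30): truth gives 0; no alternative beats it.
Others bid (3, 42): truth gives 0; no alternative beats it.
(Checking all 25 profiles: 4 have a profitable deviation, 21 do not.)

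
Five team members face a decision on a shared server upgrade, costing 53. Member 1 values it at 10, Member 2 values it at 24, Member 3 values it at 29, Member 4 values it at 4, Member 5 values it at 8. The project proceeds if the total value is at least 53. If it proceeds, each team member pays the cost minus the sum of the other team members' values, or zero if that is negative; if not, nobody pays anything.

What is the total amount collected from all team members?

9

Total value 75 ≥ cost 53, so it is built.
Member 1: others sum to 65; max(0, 53 - 65) = 0.
Member 2: others sum to 51; max(0, 53 - 51) = 2.
Member 3: others sum to 46; max(0, 53 - 46) = 7.
Member 4: others sum to 71; max(0, 53 - 71) = 0.
Member 5: others sum to 67; max(0, 53 - 67) = 0.
Total collected = 0 + 2 + 7 + 0 + 0 = 9.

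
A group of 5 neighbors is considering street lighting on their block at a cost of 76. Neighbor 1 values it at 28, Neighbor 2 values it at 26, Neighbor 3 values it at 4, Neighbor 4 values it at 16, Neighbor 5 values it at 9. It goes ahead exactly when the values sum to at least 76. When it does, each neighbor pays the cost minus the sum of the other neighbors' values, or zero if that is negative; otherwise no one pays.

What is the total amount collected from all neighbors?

Total value 83 ≥ cost 76, so it is built.
Neighbor 1: others sum to 55; max(0, 76 - 55) = 21.
Neighbor 2: others sum to 57; max(0, 76 - 57) = 19.
Neighbor 3: others sum to 79; max(0, 76 - 79) = 0.
Neighbor 4: others sum to 67; max(0, 76 - 67) = 9.
Neighbor 5: others sum to 74; max(0, 76 - 74) = 2.
Total collected = 21 + 19 + 0 + 9 + 2 = 51.

51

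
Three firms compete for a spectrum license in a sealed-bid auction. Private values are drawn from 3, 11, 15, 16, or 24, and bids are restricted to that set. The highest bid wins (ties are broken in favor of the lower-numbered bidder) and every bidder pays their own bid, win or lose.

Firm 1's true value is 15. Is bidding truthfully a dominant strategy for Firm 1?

No

Consider the case where Firm 2 bids 3 and Firm 3 bids 3.
Truthful bid 15: wins, pays 15, utility 15 - 15 = 0.
Bid 3 instead: wins, pays 3, utility 15 - 3 = 12.
Since 12 > 0, bidding 3 is strictly better here, so truthful bidding is not dominant.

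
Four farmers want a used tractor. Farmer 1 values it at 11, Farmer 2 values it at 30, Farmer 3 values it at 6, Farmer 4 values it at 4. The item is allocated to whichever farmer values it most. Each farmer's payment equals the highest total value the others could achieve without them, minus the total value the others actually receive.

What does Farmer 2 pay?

Farmer 2 has the highest value and receives the item.
Without Farmer 2, the item would go to the next-highest value, 11, so the others could achieve 11.
With Farmer 2 present and winning, the others receive nothing, so their total is 0.
Payment = 11 - 0 = 11.

11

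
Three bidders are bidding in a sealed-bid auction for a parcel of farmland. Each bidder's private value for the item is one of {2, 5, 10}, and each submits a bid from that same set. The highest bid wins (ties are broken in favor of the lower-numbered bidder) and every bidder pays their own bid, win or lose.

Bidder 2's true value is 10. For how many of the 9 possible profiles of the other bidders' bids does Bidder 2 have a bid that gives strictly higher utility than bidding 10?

Others bid (2, 2): truth gives 0; bid 5 gives 5 > 0. Violating.
Others bid (2, 5): truth gives 0; bid 5 gives 5 > 0. Violating.
Others bid (10, 2): truth gives -10; bid 2 gives -2 > -10. Violating.
Others bid (10, 5): truth gives -10; bid 2 gives -2 > -10. Violating.
Others bid (2, 10): truth gives 0; no alternative beats it.
Others bid (5, 2): truth gives 0; no alternative beats it.
(Checking all 9 profiles: 5 have a profitable deviation, 4 do not.)

5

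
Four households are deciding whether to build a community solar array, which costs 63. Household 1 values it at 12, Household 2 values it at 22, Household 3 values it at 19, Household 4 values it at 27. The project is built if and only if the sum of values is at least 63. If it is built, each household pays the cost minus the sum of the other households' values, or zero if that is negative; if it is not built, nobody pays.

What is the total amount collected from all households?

17

Total value 80 ≥ cost 63, so it is built.
Household 1: others sum to 68; max(0, 63 - 68) = 0.
Household 2: others sum to 58; max(0, 63 - 58) = 5.
Household 3: others sum to 61; max(0, 63 - 61) = 2.
Household 4: others sum to 53; max(0, 63 - 53) = 10.
Total collected = 0 + 5 + 2 + 10 = 17.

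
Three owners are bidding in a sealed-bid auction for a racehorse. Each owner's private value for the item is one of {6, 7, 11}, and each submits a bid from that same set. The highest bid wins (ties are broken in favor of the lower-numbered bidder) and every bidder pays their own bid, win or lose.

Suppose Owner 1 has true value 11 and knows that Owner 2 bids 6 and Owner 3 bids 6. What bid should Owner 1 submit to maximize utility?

Bid 6: wins, pays 6, utility 11 - 6 = 5.
Bid 7: wins, pays 7, utility 11 - 7 = 4.
Bid 11: wins, pays 11, utility 11 - 11 = 0.
The best choice is 6 with utility 5.

6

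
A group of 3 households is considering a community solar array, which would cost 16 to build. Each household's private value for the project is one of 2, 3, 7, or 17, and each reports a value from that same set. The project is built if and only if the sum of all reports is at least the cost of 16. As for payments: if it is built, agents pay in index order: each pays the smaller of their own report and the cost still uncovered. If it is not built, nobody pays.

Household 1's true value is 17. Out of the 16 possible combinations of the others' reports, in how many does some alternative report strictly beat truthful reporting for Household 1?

Others report (2, 7): truth gives 1; report 7 gives 10 > 1. Violating.
Others report (2, 17): truth gives 1; report 2 gives 15 > 1. Violating.
Others report (3, 7): truth gives 1; report 7 gives 10 > 1. Violating.
Others report (3, 17): truth gives 1; report 2 gives 15 > 1. Violating.
Others report (2, 2): truth gives 1; no alternative beats it.
Others report (2, 3): truth gives 1; no alternative beats it.
(Checking all 16 profiles: 12 have a profitable deviation, 4 do not.)

12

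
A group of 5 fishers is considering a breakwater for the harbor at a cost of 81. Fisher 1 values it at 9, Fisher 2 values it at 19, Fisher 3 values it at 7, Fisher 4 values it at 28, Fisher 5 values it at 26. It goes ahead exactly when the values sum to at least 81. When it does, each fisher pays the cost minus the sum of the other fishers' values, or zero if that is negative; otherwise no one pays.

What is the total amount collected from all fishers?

Total value 89 ≥ cost 81, so it is built.
Fisher 1: others sum to 80; max(0, 81 - 80) = 1.
Fisher 2: others sum to 70; max(0, 81 - 70) = 11.
Fisher 3: others sum to 82; max(0, 81 - 82) = 0.
Fisher 4: others sum to 61; max(0, 81 - 61) = 20.
Fisher 5: others sum to 63; max(0, 81 - 63) = 18.
Total collected = 1 + 11 + 0 + 20 + 18 = 50.

50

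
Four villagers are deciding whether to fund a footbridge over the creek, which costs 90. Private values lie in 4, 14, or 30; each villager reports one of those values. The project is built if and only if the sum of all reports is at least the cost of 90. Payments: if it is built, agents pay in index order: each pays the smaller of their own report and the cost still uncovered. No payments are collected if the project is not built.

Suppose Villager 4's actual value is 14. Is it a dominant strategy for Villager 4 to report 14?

Yes

Check each profile of the others' reports and compare truth against every alternative report.
Others report (30, 30, 30): truth gives 14, best alternative gives 14.
Others report (4, 4, 4): truth gives 0, best alternative gives 0.
Others report (4, 4, 14): truth gives 0, best alternative gives 0.
Others report (4, 4, 30): truth gives 0, best alternative gives 0.
Others report (4, 14, 4): truth gives 0, best alternative gives 0.
Others report (4, 14, 14): truth gives 0, best alternative gives 0.
(Remaining 21 profiles checked similarly; truth is weakly best in each.)
In every case the truthful report is at least as good as any alternative, so it is a dominant strategy.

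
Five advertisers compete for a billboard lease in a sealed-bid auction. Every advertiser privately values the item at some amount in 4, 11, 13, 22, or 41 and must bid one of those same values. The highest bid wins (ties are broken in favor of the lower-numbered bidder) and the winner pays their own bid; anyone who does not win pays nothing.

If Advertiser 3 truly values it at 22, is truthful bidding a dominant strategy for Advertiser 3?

Consider the case where Advertiser 1 bids 4, Advertiser 2 bids 4, Advertiser 4 bids 4 and Advertiser 5 bids 4.
Truthful bid 22: wins, pays 22, utility 22 - 22 = 0.
Bid 11 instead: wins, pays 11, utility 22 - 11 = 11.
Since 11 > 0, bidding 11 is strictly better here, so truthful bidding is not dominant.

No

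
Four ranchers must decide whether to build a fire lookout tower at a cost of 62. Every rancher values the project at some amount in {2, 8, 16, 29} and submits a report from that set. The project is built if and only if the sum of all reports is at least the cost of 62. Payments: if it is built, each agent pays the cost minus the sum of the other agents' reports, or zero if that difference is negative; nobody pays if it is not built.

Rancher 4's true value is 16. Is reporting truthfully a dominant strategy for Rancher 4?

Yes

Check each profile of the others' reports and compare truth against every alternative report.
Others report (8, 29, 29): truth gives 16, best alternative gives 16.
Others report (16, 29, 29): truth gives 16, best alternative gives 16.
Others report (29, 8, 29): truth gives 16, best alternative gives 16.
Others report (29, 16, 29): truth gives 16, best alternative gives 16.
Others report (29, 29, 8): truth gives 16, best alternative gives 16.
Others report (29, 29, 16): truth gives 16, best alternative gives 16.
(Remaining 58 profiles checked similarly; truth is weakly best in each.)
In every case the truthful report is at least as good as any alternative, so it is a dominant strategy.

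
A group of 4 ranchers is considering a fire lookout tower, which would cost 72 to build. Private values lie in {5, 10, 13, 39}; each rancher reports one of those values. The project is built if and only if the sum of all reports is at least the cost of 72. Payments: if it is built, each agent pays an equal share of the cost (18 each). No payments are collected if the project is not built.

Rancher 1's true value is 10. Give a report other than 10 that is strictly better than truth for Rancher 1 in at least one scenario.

5

Suppose Rancher 2 reports 10, Rancher 3 reports 13 and Rancher 4 reports 39.
Report 10: project built, pays 18, utility 10 - 18 = -8.
Report 5: project not built, utility 0.
So reporting 5 beats truth here (0 > -8).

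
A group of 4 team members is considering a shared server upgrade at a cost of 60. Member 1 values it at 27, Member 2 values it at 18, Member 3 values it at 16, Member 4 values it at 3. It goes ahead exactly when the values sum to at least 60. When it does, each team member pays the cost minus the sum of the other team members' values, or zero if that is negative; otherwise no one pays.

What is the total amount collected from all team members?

49

Total value 64 ≥ cost 60, so it is built.
Member 1: others sum to 37; max(0, 60 - 37) = 23.
Member 2: others sum to 46; max(0, 60 - 46) = 14.
Member 3: others sum to 48; max(0, 60 - 48) = 12.
Member 4: others sum to 61; max(0, 60 - 61) = 0.
Total collected = 23 + 14 + 12 + 0 = 49.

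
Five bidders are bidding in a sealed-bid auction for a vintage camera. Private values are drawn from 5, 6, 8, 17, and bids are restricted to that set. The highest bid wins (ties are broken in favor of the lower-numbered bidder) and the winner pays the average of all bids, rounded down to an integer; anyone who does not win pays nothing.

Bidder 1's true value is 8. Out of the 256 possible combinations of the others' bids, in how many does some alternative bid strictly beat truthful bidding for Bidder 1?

10

Others bid (5, 5, 6, 6): truth gives 2; bid 6 gives 3 > 2. Violating.
Others bid (5, 6, 5, 6): truth gives 2; bid 6 gives 3 > 2. Violating.
Others bid (5, 6, 6, 5): truth gives 2; bid 6 gives 3 > 2. Violating.
Others bid (5, 6, 6, 6): truth gives 2; bid 6 gives 3 > 2. Violating.
Others bid (5, 5, 5, 5): truth gives 3; no alternative beats it.
Others bid (5, 5, 5, 6): truth gives 3; no alternative beats it.
(Checking all 256 profiles: 10 have a profitable deviation, 246 do not.)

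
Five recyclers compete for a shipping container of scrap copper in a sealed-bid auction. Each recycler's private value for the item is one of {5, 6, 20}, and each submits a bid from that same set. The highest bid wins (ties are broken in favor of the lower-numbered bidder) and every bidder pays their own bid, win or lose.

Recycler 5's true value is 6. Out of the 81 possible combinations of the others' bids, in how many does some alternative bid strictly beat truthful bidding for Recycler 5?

Others bid (5, 5, 5, 6): truth gives -6; bid 5 gives -5 > -6. Violating.
Others bid (5, 5, 5, 20): truth gives -6; bid 5 gives -5 > -6. Violating.
Others bid (5, 5, 6, 5): truth gives -6; bid 5 gives -5 > -6. Violating.
Others bid (5, 5, 6, 6): truth gives -6; bid 5 gives -5 > -6. Violating.
Others bid (5, 5, 5, 5): truth gives 0; no alternative beats it.
(Checking all 81 profiles: 80 have a profitable deviation, 1 does not.)

80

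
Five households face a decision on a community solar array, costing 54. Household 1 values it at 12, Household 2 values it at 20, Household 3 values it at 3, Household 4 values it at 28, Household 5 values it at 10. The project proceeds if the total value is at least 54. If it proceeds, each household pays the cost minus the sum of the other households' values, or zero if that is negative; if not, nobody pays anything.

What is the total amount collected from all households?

10

Total value 73 ≥ cost 54, so it is built.
Household 1: others sum to 61; max(0, 54 - 61) = 0.
Household 2: others sum to 53; max(0, 54 - 53) = 1.
Household 3: others sum to 70; max(0, 54 - 70) = 0.
Household 4: others sum to 45; max(0, 54 - 45) = 9.
Household 5: others sum to 63; max(0, 54 - 63) = 0.
Total collected = 0 + 1 + 0 + 9 + 0 = 10.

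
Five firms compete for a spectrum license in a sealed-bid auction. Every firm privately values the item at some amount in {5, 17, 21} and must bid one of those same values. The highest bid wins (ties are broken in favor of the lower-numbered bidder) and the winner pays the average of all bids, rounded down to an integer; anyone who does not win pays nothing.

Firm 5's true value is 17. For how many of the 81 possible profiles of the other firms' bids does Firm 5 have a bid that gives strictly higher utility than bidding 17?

Others bid (5, 5, 5, 17): truth gives 0; bid 21 gives 7 > 0. Violating.
Others bid (5, 5, 17, 5): truth gives 0; bid 21 gives 7 > 0. Violating.
Others bid (5, 5, 17, 17): truth gives 0; bid 21 gives 4 > 0. Violating.
Others bid (5, 17, 5, 5): truth gives 0; bid 21 gives 7 > 0. Violating.
Others bid (5, 5, 5, 5): truth gives 10; no alternative beats it.
Others bid (5, 5, 5, 21): truth gives 0; no alternative beats it.
(Checking all 81 profiles: 14 have a profitable deviation, 67 do not.)

14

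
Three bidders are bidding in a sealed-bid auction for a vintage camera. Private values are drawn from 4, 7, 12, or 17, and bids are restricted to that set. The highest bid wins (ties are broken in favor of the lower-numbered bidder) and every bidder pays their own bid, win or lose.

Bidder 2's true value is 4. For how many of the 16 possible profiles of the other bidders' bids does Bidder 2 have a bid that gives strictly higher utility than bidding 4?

2

Others bid (4, 4): truth gives -4; bid 7 gives -3 > -4. Violating.
Others bid (4, 7): truth gives -4; bid 7 gives -3 > -4. Violating.
Others bid (4, 12): truth gives -4; no alternative beats it.
Others bid (4, 17): truth gives -4; no alternative beats it.
(Checking all 16 profiles: 2 have a profitable deviation, 14 do not.)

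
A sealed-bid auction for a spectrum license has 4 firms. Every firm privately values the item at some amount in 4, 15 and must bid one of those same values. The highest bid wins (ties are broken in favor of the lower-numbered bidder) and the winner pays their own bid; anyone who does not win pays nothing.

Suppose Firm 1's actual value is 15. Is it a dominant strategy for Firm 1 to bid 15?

No

Consider the case where Firm 2 bids 4, Firm 3 bids 4 and Firm 4 bids 4.
Truthful bid 15: wins, pays 15, utility 15 - 15 = 0.
Bid 4 instead: wins, pays 4, utility 15 - 4 = 11.
Since 11 > 0, bidding 4 is strictly better here, so truthful bidding is not dominant.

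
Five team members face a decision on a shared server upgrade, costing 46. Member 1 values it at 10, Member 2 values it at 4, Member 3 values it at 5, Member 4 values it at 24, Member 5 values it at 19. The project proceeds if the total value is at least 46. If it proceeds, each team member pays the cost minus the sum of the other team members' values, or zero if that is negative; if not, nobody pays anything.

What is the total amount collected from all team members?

11

Total value 62 ≥ cost 46, so it is built.
Member 1: others sum to 52; max(0, 46 - 52) = 0.
Member 2: others sum to 58; max(0, 46 - 58) = 0.
Member 3: others sum to 57; max(0, 46 - 57) = 0.
Member 4: others sum to 38; max(0, 46 - 38) = 8.
Member 5: others sum to 43; max(0, 46 - 43) = 3.
Total collected = 0 + 0 + 0 + 8 + 3 = 11.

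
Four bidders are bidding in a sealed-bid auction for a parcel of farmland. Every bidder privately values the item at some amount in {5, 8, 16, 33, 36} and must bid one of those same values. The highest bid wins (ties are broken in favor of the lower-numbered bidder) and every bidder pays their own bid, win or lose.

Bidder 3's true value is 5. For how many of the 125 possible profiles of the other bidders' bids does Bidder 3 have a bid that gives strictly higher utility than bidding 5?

2

Others bid (5, 5, 5): truth gives -5; bid 8 gives -3 > -5. Violating.
Others bid (5, 5, 8): truth gives -5; bid 8 gives -3 > -5. Violating.
Others bid (5, 5, 16): truth gives -5; no alternative beats it.
Others bid (5, 5, 33): truth gives -5; no alternative beats it.
(Checking all 125 profiles: 2 have a profitable deviation, 123 do not.)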